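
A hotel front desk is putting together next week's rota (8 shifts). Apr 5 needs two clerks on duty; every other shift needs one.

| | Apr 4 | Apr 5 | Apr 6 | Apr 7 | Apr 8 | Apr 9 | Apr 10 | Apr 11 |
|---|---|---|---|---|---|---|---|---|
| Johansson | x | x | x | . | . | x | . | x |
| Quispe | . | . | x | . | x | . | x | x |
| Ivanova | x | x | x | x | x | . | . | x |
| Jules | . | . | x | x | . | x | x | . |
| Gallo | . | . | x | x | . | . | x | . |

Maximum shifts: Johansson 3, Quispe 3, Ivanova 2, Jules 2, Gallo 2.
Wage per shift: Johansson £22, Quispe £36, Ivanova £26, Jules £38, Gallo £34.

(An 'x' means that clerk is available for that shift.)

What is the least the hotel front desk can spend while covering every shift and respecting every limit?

£258

Apr 5 can only be covered by Johansson and Ivanova, so that assignment is forced.
Picking the cheapest available clerk for each shift independently would cost £222, but that ignores the shift limits.
An optimal schedule: Apr 4→Johansson, Apr 5→Johansson+Ivanova, Apr 6→Quispe, Apr 7→Gallo, Apr 8→Ivanova, Apr 9→Johansson, Apr 10→Gallo, Apr 11→Quispe.
Total: 22 + 22 + 26 + 36 + 34 + 26 + 22 + 34 + 36 = £258.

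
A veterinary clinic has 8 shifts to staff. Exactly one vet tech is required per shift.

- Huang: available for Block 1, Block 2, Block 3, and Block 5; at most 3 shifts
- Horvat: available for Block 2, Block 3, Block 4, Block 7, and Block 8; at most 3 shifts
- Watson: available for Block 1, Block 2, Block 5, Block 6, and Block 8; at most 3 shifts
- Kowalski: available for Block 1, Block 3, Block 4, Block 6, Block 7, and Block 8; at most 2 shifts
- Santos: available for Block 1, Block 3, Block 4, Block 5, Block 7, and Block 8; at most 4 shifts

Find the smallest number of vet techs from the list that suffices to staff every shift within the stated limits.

3

8 slots to fill and no one can take more than 4, so at least ⌈8/4⌉ = 2 vet techs are needed.
Any 2 vet techs together have capacity at most 4+3 = 7 < 8 slots, so 2 can never suffice.
Huang, Horvat, and Watson alone can cover everything: Block 1→Huang, Block 2→Watson, Block 3→Huang, Block 4→Horvat, Block 5→Huang, Block 6→Watson, Block 7→Horvat, Block 8→Horvat.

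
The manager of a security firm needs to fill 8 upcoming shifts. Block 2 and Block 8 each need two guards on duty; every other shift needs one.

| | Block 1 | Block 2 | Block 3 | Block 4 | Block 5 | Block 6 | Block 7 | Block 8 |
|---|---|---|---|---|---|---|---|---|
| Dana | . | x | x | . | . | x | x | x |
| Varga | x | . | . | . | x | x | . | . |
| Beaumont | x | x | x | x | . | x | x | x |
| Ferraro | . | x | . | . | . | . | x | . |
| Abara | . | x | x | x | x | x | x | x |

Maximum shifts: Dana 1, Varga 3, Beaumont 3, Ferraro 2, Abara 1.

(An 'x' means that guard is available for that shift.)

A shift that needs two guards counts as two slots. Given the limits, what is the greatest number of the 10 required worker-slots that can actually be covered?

Total capacity across all guards is 1+3+3+2+1 = 10, and 10 slots are needed, so at most 10 can be filled.
An assignment achieving 10: Block 1→Varga, Block 2→Beaumont+Ferraro, Block 3→Dana, Block 4→Beaumont, Block 5→Varga, Block 6→Varga, Block 7→Ferraro, Block 8→Beaumont+Abara.
Loads: Dana 1/1, Varga 3/3, Beaumont 3/3, Ferraro 2/2, Abara 1/1.

10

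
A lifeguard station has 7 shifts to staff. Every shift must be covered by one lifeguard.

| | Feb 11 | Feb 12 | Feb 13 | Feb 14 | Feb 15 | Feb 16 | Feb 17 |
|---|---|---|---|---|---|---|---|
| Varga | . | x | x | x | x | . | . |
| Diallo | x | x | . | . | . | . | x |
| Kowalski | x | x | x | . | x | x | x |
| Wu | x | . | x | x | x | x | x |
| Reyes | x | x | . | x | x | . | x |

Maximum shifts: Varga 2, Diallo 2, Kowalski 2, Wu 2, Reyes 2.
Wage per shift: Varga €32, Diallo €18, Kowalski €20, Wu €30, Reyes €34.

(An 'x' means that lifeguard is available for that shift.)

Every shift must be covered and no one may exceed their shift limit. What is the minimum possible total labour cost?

€168

Picking the cheapest available lifeguard for each shift independently would cost €144, but that ignores the shift limits.
An optimal schedule: Feb 11→Diallo, Feb 12→Diallo, Feb 13→Kowalski, Feb 14→Wu, Feb 15→Varga, Feb 16→Kowalski, Feb 17→Wu.
Total: 18 + 18 + 20 + 30 + 32 + 20 + 30 = €168.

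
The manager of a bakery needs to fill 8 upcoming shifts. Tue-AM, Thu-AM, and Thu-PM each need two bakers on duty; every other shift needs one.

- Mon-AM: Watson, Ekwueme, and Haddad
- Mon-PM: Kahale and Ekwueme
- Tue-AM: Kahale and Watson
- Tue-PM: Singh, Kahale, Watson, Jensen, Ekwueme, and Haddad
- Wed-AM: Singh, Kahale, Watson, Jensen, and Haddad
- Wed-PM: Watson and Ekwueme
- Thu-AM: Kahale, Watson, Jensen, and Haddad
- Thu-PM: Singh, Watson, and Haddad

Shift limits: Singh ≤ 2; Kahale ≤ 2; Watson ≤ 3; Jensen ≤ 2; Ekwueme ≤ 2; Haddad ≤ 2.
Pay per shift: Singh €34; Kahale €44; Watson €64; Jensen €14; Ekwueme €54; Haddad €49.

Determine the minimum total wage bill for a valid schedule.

€454

Tue-AM can only be covered by Kahale and Watson, so that assignment is forced.
Picking the cheapest available baker for each shift independently would cost €424, but that ignores the shift limits.
An optimal schedule: Mon-AM→Ekwueme, Mon-PM→Kahale, Tue-AM→Kahale+Watson, Tue-PM→Singh, Wed-AM→Jensen, Wed-PM→Ekwueme, Thu-AM→Jensen+Haddad, Thu-PM→Singh+Haddad.
Total: 54 + 44 + 44 + 64 + 34 + 14 + 54 + 14 + 49 + 34 + 49 = €454.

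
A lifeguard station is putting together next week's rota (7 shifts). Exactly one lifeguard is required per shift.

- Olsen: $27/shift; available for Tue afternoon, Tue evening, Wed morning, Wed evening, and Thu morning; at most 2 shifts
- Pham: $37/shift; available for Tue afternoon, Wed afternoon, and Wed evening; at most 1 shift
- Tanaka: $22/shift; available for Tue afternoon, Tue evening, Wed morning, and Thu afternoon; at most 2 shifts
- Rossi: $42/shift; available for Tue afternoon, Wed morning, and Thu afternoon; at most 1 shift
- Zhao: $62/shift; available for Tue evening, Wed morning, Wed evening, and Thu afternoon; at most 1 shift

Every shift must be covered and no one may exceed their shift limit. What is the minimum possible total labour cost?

Wed afternoon can only be covered by Pham, so that assignment is forced.
Thu morning can only be covered by Olsen, so that assignment is forced.
Picking the cheapest available lifeguard for each shift independently would cost $179, but that ignores the shift limits.
An optimal schedule: Tue afternoon→Tanaka, Tue evening→Olsen, Wed morning→Rossi, Wed afternoon→Pham, Wed evening→Zhao, Thu morning→Olsen, Thu afternoon→Tanaka.
Total: 22 + 27 + 42 + 37 + 62 + 27 + 22 = $239.

$239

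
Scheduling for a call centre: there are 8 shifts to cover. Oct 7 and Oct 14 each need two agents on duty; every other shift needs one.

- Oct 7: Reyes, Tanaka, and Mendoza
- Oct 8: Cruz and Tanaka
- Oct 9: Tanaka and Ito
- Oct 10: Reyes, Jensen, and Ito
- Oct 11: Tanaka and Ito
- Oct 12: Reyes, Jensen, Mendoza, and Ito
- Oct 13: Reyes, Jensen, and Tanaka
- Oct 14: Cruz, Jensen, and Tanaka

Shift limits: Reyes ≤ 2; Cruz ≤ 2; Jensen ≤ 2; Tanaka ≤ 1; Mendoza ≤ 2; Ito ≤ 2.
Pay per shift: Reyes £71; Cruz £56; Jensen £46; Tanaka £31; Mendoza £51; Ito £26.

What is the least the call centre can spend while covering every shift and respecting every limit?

£460

Picking the cheapest available agent for each shift independently would cost £325, but that ignores the shift limits.
An optimal schedule: Oct 7→Tanaka+Mendoza, Oct 8→Cruz, Oct 9→Ito, Oct 10→Jensen, Oct 11→Ito, Oct 12→Mendoza, Oct 13→Reyes, Oct 14→Jensen+Cruz.
Total: 31 + 51 + 56 + 26 + 46 + 26 + 51 + 71 + 46 + 56 = £460.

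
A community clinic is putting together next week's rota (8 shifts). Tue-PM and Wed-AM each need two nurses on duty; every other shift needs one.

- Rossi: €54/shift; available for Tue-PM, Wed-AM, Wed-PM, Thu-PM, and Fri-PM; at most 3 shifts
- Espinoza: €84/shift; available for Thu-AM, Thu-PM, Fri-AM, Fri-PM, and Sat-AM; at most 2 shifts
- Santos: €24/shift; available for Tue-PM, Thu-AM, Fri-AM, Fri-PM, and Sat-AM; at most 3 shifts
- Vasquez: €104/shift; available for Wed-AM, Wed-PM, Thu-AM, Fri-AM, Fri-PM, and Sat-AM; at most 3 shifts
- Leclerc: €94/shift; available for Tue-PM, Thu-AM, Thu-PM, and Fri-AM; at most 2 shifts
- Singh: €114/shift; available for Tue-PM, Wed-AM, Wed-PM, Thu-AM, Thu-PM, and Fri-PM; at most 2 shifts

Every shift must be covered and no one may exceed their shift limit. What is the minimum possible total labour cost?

€600

Picking the cheapest available nurse for each shift independently would cost €440, but that ignores the shift limits.
An optimal schedule: Tue-PM→Santos+Leclerc, Wed-AM→Rossi+Vasquez, Wed-PM→Rossi, Thu-AM→Santos, Thu-PM→Rossi, Fri-AM→Espinoza, Fri-PM→Santos, Sat-AM→Espinoza.
Total: 24 + 94 + 54 + 104 + 54 + 24 + 54 + 84 + 24 + 84 = €600.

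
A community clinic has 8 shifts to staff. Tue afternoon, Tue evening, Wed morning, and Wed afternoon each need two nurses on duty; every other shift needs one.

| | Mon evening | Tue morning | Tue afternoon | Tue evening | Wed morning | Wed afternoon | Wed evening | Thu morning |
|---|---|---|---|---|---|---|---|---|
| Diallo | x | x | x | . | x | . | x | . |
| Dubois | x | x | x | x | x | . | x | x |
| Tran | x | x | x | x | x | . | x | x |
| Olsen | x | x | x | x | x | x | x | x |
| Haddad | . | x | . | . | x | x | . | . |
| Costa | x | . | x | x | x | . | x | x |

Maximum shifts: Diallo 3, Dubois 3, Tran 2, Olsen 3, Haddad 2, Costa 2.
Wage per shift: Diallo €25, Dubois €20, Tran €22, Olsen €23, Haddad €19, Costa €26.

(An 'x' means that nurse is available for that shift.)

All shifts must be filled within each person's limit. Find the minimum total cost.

Wed afternoon can only be covered by Olsen and Haddad, so that assignment is forced.
Picking the cheapest available nurse for each shift independently would cost €244, but that ignores the shift limits.
An optimal schedule: Mon evening→Dubois, Tue morning→Haddad, Tue afternoon→Tran+Diallo, Tue evening→Tran+Olsen, Wed morning→Olsen+Diallo, Wed afternoon→Haddad+Olsen, Wed evening→Dubois, Thu morning→Dubois.
Total: 20 + 19 + 22 + 25 + 22 + 23 + 23 + 25 + 19 + 23 + 20 + 20 = €261.

€261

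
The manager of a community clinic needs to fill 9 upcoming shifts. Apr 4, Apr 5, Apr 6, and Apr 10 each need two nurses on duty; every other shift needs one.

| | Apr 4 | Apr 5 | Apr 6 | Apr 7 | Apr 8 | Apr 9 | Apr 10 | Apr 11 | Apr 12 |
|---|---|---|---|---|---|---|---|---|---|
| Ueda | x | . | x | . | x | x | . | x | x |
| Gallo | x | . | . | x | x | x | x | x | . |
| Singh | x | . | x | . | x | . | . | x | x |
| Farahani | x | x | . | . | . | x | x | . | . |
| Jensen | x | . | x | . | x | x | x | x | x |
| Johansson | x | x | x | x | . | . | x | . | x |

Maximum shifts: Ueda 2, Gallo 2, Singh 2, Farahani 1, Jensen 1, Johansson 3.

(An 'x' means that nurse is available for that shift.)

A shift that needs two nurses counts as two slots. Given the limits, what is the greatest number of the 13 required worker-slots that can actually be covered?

Total capacity across all nurses is 2+2+2+1+1+3 = 11, and 13 slots are needed, so at most 11 can be filled.
An assignment achieving 11: Apr 5→Farahani+Johansson, Apr 6→Ueda+Singh, Apr 7→Gallo, Apr 8→Ueda, Apr 9→Gallo, Apr 10→Jensen+Johansson, Apr 11→Singh, Apr 12→Johansson.
Loads: Ueda 2/2, Gallo 2/2, Singh 2/2, Farahani 1/1, Jensen 1/1, Johansson 3/3.

11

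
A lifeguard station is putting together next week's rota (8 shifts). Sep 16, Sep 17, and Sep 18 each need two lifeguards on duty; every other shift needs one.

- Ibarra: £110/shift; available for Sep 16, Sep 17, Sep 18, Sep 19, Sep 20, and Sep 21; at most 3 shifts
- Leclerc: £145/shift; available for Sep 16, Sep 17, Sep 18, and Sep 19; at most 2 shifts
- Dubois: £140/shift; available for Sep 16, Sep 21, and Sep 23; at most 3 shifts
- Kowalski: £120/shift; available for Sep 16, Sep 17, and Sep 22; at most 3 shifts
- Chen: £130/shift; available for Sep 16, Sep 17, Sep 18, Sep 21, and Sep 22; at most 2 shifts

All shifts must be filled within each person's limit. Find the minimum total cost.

Sep 20 can only be covered by Ibarra, so that assignment is forced.
Sep 23 can only be covered by Dubois, so that assignment is forced.
Picking the cheapest available lifeguard for each shift independently would cost £1290, but that ignores the shift limits.
An optimal schedule: Sep 16→Kowalski+Dubois, Sep 17→Kowalski+Chen, Sep 18→Ibarra+Chen, Sep 19→Ibarra, Sep 20→Ibarra, Sep 21→Dubois, Sep 22→Kowalski, Sep 23→Dubois.
Total: 120 + 140 + 120 + 130 + 110 + 130 + 110 + 110 + 140 + 120 + 140 = £1370.

£1370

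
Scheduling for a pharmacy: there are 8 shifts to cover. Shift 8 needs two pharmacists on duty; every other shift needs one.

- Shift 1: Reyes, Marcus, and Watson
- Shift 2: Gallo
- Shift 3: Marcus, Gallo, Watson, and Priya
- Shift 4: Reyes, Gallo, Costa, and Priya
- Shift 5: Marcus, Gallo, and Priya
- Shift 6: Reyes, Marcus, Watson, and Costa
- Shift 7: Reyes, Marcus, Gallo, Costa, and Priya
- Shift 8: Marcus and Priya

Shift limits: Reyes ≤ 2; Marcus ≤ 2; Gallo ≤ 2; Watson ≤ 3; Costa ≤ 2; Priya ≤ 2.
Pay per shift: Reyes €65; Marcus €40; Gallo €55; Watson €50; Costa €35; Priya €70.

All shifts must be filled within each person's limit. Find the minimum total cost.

€425

Shift 2 can only be covered by Gallo, so that assignment is forced.
Shift 8 can only be covered by Marcus and Priya, so that assignment is forced.
Picking the cheapest available pharmacist for each shift independently would cost €390, but that ignores the shift limits.
An optimal schedule: Shift 1→Watson, Shift 2→Gallo, Shift 3→Watson, Shift 4→Costa, Shift 5→Marcus, Shift 6→Watson, Shift 7→Costa, Shift 8→Marcus+Priya.
Total: 50 + 55 + 50 + 35 + 40 + 50 + 35 + 40 + 70 = €425.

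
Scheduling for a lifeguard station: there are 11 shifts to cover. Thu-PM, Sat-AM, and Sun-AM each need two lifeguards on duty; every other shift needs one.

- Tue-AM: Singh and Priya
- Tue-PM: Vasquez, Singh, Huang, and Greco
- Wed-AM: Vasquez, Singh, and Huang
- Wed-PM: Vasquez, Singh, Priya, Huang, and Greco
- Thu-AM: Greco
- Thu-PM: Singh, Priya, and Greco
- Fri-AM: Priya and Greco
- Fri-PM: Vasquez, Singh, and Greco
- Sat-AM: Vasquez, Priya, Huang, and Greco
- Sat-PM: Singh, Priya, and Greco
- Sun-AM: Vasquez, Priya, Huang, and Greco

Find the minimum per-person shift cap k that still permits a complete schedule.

With 5 lifeguards and 14 worker-slots to fill, someone must work at least ⌈14/5⌉ = 3 shifts, so k ≥ 3.
k = 3 works: Tue-AM→Singh, Tue-PM→Vasquez, Wed-AM→Vasquez, Wed-PM→Priya, Thu-AM→Greco, Thu-PM→Singh+Priya, Fri-AM→Priya, Fri-PM→Vasquez, Sat-AM→Huang+Greco, Sat-PM→Singh, Sun-AM→Huang+Greco.
Loads: Vasquez 3, Singh 3, Priya 3, Huang 2, Greco 3 — all ≤ 3.

3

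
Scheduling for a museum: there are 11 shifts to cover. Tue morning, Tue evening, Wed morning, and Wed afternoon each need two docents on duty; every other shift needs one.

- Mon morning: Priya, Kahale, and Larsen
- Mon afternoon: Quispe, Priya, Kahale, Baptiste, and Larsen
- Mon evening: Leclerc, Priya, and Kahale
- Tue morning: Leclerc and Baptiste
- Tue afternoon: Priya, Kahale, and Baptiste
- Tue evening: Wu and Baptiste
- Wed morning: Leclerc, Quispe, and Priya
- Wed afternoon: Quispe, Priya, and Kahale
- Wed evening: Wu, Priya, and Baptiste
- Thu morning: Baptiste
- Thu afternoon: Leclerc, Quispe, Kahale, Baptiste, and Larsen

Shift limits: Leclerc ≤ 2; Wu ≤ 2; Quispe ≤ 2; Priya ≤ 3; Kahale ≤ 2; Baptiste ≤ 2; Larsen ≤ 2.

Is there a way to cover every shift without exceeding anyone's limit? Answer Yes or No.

Total capacity is 15 and 15 slots are needed, so capacity alone doesn't rule it out.
Shifts {Tue morning, Tue evening, Thu morning} need 5 worker-slots in total, but the docents available for any of those shifts (Leclerc, Wu, and Baptiste) can supply at most 4 among them. So no valid schedule exists.

No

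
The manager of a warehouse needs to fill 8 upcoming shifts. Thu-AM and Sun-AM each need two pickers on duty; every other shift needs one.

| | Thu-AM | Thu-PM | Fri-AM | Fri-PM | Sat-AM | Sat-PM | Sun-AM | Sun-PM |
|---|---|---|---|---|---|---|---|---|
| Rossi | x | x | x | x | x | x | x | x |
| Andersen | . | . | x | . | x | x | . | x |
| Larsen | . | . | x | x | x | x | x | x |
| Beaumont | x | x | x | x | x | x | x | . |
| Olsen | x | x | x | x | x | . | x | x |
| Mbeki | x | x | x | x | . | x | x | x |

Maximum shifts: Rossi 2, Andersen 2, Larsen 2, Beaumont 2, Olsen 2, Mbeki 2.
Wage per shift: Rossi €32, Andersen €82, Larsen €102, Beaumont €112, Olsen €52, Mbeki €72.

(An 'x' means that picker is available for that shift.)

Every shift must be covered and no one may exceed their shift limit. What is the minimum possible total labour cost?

Picking the cheapest available picker for each shift independently would cost €360, but that ignores the shift limits.
An optimal schedule: Thu-AM→Olsen+Mbeki, Thu-PM→Rossi, Fri-AM→Larsen, Fri-PM→Rossi, Sat-AM→Olsen, Sat-PM→Andersen, Sun-AM→Mbeki+Larsen, Sun-PM→Andersen.
Total: 52 + 72 + 32 + 102 + 32 + 52 + 82 + 72 + 102 + 82 = €680.

€680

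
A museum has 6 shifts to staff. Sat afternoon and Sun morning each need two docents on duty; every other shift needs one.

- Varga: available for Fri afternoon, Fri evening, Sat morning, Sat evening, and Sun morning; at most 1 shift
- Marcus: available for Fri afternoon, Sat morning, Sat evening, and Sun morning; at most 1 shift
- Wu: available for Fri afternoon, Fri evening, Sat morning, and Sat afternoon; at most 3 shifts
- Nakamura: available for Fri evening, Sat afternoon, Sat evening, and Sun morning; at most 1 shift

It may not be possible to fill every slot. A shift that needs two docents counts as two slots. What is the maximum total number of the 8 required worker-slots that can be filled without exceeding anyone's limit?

Total capacity across all docents is 1+1+3+1 = 6, and 8 slots are needed, so at most 6 can be filled.
An assignment achieving 6: Fri afternoon→Varga, Fri evening→Wu, Sat morning→Wu, Sat afternoon→Wu+Nakamura, Sat evening→Marcus.
Loads: Varga 1/1, Marcus 1/1, Wu 3/3, Nakamura 1/1.

6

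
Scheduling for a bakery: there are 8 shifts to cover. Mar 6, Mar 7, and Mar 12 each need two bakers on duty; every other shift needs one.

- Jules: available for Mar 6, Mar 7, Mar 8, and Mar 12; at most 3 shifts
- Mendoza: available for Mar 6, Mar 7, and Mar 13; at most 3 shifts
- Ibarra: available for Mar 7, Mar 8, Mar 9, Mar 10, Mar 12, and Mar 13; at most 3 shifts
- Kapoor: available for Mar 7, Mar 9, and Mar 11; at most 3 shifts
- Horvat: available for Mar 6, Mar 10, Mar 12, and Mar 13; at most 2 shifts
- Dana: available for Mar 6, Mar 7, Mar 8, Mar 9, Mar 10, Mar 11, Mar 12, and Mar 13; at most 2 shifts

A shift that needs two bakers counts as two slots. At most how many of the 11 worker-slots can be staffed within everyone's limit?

Total capacity across all bakers is 3+3+3+3+2+2 = 16, and 11 slots are needed, so at most 11 can be filled.
An assignment achieving 11: Mar 6→Jules+Mendoza, Mar 7→Mendoza+Kapoor, Mar 8→Jules, Mar 9→Ibarra, Mar 10→Ibarra, Mar 11→Kapoor, Mar 12→Jules+Ibarra, Mar 13→Mendoza.
Loads: Jules 3/3, Mendoza 3/3, Ibarra 3/3, Kapoor 2/3, Horvat 0/2, Dana 0/2.

11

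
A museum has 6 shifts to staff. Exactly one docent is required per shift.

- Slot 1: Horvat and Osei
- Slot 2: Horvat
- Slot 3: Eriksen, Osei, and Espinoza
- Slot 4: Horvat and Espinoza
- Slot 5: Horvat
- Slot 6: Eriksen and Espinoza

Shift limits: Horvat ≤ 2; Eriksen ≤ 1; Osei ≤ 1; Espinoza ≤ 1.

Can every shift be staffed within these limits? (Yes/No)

No

Total capacity is 2+1+1+1 = 5 but 6 worker-slots are needed — infeasible.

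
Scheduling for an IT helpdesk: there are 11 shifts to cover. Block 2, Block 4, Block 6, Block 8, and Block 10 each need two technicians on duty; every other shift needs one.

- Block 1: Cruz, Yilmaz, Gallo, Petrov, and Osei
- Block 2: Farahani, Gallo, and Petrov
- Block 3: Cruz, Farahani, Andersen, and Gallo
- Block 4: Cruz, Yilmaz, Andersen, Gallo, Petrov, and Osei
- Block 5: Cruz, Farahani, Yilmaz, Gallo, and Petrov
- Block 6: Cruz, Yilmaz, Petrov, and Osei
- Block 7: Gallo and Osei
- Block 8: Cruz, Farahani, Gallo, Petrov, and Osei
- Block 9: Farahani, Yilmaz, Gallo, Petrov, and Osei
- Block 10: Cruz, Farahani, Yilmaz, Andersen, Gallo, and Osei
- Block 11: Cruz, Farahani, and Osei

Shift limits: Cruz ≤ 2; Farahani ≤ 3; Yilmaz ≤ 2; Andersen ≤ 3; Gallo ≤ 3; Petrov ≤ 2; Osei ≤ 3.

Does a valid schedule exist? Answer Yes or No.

One valid schedule: Block 1→Yilmaz, Block 2→Farahani+Gallo, Block 3→Cruz, Block 4→Andersen+Osei, Block 5→Farahani, Block 6→Yilmaz+Petrov, Block 7→Gallo, Block 8→Gallo+Petrov, Block 9→Farahani, Block 10→Andersen+Osei, Block 11→Cruz.
Loads: Cruz 2/2, Farahani 3/3, Yilmaz 2/2, Andersen 2/3, Gallo 3/3, Petrov 2/2, Osei 2/3 — all within limits.

Yes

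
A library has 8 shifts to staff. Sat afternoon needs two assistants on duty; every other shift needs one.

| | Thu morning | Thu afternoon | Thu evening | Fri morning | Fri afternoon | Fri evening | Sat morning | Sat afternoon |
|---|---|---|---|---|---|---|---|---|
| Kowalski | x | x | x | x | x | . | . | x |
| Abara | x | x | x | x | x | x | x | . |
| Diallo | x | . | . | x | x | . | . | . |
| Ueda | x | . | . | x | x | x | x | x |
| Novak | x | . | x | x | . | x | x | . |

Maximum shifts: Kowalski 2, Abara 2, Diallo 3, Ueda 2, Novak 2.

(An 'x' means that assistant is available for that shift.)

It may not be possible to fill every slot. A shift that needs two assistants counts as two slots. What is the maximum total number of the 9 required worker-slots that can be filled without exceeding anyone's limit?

9

Total capacity across all assistants is 2+2+3+2+2 = 11, and 9 slots are needed, so at most 9 can be filled.
An assignment achieving 9: Thu morning→Diallo, Thu afternoon→Kowalski, Thu evening→Abara, Fri morning→Diallo, Fri afternoon→Diallo, Fri evening→Abara, Sat morning→Ueda, Sat afternoon→Kowalski+Ueda.
Loads: Kowalski 2/2, Abara 2/2, Diallo 3/3, Ueda 2/2, Novak 0/2.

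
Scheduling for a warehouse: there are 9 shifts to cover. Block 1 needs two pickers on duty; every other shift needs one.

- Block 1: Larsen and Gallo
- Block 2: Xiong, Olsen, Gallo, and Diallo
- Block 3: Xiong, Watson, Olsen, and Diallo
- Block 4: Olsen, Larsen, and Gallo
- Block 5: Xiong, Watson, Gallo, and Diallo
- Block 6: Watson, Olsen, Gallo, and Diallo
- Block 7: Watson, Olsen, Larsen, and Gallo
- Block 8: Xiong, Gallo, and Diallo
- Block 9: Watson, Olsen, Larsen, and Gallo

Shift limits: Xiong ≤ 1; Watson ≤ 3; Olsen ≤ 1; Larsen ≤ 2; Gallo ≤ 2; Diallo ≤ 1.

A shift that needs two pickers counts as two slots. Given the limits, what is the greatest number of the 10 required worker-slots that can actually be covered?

10

Total capacity across all pickers is 1+3+1+2+2+1 = 10, and 10 slots are needed, so at most 10 can be filled.
An assignment achieving 10: Block 1→Larsen+Gallo, Block 2→Gallo, Block 3→Watson, Block 4→Olsen, Block 5→Watson, Block 6→Diallo, Block 7→Watson, Block 8→Xiong, Block 9→Larsen.
Loads: Xiong 1/1, Watson 3/3, Olsen 1/1, Larsen 2/2, Gallo 2/2, Diallo 1/1.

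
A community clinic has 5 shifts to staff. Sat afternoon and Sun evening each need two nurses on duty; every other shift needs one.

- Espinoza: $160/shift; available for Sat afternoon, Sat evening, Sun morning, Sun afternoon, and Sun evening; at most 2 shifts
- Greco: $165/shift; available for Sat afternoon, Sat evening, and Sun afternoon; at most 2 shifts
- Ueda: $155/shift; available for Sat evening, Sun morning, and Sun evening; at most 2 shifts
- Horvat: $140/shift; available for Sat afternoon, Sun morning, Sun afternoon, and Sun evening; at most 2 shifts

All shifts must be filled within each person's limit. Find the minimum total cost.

$1075

Picking the cheapest available nurse for each shift independently would cost $1030, but that ignores the shift limits.
An optimal schedule: Sat afternoon→Horvat+Espinoza, Sat evening→Ueda, Sun morning→Horvat, Sun afternoon→Greco, Sun evening→Ueda+Espinoza.
Total: 140 + 160 + 155 + 140 + 165 + 155 + 160 = $1075.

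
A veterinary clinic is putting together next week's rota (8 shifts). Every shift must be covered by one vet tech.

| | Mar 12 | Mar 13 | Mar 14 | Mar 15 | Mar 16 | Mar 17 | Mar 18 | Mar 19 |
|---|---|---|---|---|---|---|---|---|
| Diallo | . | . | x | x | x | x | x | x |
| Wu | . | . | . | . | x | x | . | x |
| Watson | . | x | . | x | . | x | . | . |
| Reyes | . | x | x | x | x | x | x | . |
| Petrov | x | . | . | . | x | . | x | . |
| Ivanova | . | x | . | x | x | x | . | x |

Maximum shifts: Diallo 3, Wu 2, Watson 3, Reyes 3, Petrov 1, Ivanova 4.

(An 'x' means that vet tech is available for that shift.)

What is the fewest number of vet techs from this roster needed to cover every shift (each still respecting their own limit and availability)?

3

8 slots to fill and no one can take more than 4, so at least ⌈8/4⌉ = 2 vet techs are needed.
Any 2 vet techs together have capacity at most 4+3 = 7 < 8 slots, so 2 can never suffice.
Diallo, Petrov, and Ivanova alone can cover everything: Mar 12→Petrov, Mar 13→Ivanova, Mar 14→Diallo, Mar 15→Diallo, Mar 16→Ivanova, Mar 17→Ivanova, Mar 18→Diallo, Mar 19→Ivanova.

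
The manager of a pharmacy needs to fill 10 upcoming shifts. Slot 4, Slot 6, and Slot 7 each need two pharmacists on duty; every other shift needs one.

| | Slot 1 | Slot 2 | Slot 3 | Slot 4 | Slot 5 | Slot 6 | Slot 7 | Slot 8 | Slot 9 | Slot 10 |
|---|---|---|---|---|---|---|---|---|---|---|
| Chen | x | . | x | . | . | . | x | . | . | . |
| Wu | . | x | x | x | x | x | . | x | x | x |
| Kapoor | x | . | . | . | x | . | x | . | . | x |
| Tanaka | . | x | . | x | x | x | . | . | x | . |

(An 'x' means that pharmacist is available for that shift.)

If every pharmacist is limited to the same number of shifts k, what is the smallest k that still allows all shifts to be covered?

4

With 4 pharmacists and 13 worker-slots to fill, someone must work at least ⌈13/4⌉ = 4 shifts, so k ≥ 4.
k = 4 works: Slot 1→Chen, Slot 2→Wu, Slot 3→Chen, Slot 4→Wu+Tanaka, Slot 5→Kapoor, Slot 6→Wu+Tanaka, Slot 7→Chen+Kapoor, Slot 8→Wu, Slot 9→Tanaka, Slot 10→Kapoor.
Loads: Chen 3, Wu 4, Kapoor 3, Tanaka 3 — all ≤ 4.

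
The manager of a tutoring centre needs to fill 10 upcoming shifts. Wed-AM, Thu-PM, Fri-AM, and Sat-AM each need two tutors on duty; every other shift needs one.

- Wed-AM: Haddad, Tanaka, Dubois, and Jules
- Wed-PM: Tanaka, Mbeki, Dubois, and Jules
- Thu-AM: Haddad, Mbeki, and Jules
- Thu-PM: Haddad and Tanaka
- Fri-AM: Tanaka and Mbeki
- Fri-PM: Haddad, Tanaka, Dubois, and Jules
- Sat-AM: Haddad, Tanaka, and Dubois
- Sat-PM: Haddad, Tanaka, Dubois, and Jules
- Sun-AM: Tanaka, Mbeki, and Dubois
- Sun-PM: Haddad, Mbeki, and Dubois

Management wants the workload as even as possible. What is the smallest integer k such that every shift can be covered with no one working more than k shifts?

3

With 5 tutors and 14 worker-slots to fill, someone must work at least ⌈14/5⌉ = 3 shifts, so k ≥ 3.
k = 3 works: Wed-AM→Dubois+Jules, Wed-PM→Dubois, Thu-AM→Haddad, Thu-PM→Haddad+Tanaka, Fri-AM→Tanaka+Mbeki, Fri-PM→Dubois, Sat-AM→Haddad+Tanaka, Sat-PM→Jules, Sun-AM→Mbeki, Sun-PM→Mbeki.
Loads: Haddad 3, Tanaka 3, Mbeki 3, Dubois 3, Jules 2 — all ≤ 3.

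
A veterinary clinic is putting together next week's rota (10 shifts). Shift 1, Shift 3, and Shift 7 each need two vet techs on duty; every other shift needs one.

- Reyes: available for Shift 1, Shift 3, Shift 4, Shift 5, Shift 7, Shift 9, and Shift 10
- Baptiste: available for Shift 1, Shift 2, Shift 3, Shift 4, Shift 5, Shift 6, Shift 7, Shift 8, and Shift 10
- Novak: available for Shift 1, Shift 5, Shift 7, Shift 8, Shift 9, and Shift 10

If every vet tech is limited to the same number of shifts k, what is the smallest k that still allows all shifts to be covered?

With 3 vet techs and 13 worker-slots to fill, someone must work at least ⌈13/3⌉ = 5 shifts, so k ≥ 5.
k = 5 works: Shift 1→Reyes+Baptiste, Shift 2→Baptiste, Shift 3→Reyes+Baptiste, Shift 4→Reyes, Shift 5→Novak, Shift 6→Baptiste, Shift 7→Reyes+Novak, Shift 8→Baptiste, Shift 9→Reyes, Shift 10→Novak.
Loads: Reyes 5, Baptiste 5, Novak 3 — all ≤ 5.

5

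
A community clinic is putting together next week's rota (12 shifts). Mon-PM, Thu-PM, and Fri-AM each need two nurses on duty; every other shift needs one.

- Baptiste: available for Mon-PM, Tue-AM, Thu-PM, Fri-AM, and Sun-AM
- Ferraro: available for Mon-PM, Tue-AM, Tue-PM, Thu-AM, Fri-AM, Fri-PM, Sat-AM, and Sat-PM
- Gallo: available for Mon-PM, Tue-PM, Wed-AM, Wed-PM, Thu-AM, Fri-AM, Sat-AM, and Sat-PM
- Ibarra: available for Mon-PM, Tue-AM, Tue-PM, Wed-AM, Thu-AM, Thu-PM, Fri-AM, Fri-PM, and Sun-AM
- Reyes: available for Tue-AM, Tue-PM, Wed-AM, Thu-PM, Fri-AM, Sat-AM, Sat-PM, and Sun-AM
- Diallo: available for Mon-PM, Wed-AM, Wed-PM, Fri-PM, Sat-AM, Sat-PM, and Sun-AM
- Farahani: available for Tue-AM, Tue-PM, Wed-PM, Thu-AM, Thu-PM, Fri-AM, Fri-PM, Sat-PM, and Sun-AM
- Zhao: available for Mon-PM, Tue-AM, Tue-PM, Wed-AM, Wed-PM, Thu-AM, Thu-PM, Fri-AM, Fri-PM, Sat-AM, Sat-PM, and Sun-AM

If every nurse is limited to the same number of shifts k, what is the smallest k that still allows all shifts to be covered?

2

With 8 nurses and 15 worker-slots to fill, someone must work at least ⌈15/8⌉ = 2 shifts, so k ≥ 2.
k = 2 works: Mon-PM→Diallo+Zhao, Tue-AM→Baptiste, Tue-PM→Ibarra, Wed-AM→Gallo, Wed-PM→Gallo, Thu-AM→Ferraro, Thu-PM→Ibarra+Farahani, Fri-AM→Farahani+Zhao, Fri-PM→Ferraro, Sat-AM→Reyes, Sat-PM→Reyes, Sun-AM→Baptiste.
Loads: Baptiste 2, Ferraro 2, Gallo 2, Ibarra 2, Reyes 2, Diallo 1, Farahani 2, Zhao 2 — all ≤ 2.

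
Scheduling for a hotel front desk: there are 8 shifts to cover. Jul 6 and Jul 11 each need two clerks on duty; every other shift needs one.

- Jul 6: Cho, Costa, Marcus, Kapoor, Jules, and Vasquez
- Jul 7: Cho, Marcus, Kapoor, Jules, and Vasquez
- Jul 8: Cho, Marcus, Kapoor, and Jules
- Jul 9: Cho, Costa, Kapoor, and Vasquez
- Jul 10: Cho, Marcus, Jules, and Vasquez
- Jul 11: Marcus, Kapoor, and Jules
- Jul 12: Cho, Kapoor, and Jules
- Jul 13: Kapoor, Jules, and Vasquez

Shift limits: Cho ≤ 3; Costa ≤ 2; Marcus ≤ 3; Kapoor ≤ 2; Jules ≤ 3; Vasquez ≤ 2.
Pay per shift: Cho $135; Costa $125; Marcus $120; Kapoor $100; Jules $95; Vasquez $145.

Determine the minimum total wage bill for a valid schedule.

Picking the cheapest available clerk for each shift independently would cost $965, but that ignores the shift limits.
An optimal schedule: Jul 6→Marcus+Costa, Jul 7→Marcus, Jul 8→Kapoor, Jul 9→Costa, Jul 10→Marcus, Jul 11→Jules+Kapoor, Jul 12→Jules, Jul 13→Jules.
Total: 120 + 125 + 120 + 100 + 125 + 120 + 95 + 100 + 95 + 95 = $1095.

$1095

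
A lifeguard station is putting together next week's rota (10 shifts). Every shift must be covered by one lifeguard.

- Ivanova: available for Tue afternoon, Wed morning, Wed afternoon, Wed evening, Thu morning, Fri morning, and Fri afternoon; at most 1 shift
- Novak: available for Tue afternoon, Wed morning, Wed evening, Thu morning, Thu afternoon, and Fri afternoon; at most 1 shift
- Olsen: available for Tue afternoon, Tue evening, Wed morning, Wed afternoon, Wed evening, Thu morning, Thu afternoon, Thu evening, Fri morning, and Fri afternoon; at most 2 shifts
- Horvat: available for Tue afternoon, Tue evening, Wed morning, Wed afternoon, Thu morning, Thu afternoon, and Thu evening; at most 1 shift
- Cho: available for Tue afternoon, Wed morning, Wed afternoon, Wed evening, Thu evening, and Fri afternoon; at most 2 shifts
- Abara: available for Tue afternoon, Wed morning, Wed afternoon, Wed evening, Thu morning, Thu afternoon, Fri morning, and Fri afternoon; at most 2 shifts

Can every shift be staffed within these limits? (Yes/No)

Total capacity is 1+1+2+1+2+2 = 9 but 10 worker-slots are needed — infeasible.

No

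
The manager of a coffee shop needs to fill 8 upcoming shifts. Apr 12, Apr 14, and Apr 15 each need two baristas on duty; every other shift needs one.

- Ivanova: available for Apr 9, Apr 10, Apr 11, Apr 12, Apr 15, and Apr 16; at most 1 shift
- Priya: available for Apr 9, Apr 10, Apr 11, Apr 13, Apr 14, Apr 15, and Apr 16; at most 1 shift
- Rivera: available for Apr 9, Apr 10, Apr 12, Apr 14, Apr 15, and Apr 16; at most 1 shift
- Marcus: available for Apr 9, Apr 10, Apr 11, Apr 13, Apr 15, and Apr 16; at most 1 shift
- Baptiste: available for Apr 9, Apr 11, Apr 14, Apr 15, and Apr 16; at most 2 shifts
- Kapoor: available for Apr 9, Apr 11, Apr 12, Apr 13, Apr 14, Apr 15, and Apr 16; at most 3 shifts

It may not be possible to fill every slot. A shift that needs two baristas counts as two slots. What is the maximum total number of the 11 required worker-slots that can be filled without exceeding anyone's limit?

Total capacity across all baristas is 1+1+1+1+2+3 = 9, and 11 slots are needed, so at most 9 can be filled.
An assignment achieving 9: Apr 9→Kapoor, Apr 10→Marcus, Apr 11→Baptiste, Apr 12→Ivanova+Rivera, Apr 13→Priya, Apr 14→Baptiste+Kapoor, Apr 15→Kapoor.
Loads: Ivanova 1/1, Priya 1/1, Rivera 1/1, Marcus 1/1, Baptiste 2/2, Kapoor 3/3.

9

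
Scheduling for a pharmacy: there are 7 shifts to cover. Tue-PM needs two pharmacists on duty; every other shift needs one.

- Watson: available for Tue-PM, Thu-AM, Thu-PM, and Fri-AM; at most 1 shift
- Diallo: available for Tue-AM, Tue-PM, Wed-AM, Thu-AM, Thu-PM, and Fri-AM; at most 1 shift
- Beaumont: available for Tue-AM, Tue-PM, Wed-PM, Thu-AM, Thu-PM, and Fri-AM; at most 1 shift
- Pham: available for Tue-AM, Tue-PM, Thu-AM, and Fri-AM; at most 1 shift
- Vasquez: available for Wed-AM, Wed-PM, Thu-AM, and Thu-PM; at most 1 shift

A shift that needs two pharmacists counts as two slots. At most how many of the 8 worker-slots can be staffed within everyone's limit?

Total capacity across all pharmacists is 1+1+1+1+1 = 5, and 8 slots are needed, so at most 5 can be filled.
An assignment achieving 5: Tue-AM→Pham, Tue-PM→Watson, Wed-AM→Diallo, Wed-PM→Beaumont, Thu-PM→Vasquez.
Loads: Watson 1/1, Diallo 1/1, Beaumont 1/1, Pham 1/1, Vasquez 1/1.

5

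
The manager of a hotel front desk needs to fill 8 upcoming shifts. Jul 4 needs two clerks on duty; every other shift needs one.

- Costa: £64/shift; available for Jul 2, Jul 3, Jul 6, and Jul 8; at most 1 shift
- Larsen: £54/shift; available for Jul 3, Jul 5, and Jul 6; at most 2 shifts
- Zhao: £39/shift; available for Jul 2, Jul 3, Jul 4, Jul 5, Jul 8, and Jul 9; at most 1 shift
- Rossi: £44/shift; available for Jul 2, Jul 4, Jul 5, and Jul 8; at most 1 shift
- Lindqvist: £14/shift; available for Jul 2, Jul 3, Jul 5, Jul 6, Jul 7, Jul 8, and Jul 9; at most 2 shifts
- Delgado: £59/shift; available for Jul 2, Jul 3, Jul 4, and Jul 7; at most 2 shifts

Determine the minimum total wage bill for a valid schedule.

Picking the cheapest available clerk for each shift independently would cost £181, but that ignores the shift limits.
An optimal schedule: Jul 2→Delgado, Jul 3→Larsen, Jul 4→Rossi+Delgado, Jul 5→Larsen, Jul 6→Costa, Jul 7→Lindqvist, Jul 8→Lindqvist, Jul 9→Zhao.
Total: 59 + 54 + 44 + 59 + 54 + 64 + 14 + 14 + 39 = £401.

£401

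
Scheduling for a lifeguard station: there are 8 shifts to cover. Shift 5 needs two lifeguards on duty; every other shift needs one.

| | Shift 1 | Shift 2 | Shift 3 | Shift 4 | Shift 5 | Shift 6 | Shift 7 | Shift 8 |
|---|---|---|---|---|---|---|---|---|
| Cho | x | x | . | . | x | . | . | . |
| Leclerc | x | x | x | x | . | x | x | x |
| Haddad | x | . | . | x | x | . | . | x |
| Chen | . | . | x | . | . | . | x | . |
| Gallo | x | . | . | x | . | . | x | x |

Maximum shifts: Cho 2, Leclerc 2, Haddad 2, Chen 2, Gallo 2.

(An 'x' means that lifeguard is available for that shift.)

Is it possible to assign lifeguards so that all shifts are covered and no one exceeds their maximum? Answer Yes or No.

Shift 5 can only be covered by Cho and Haddad, so that assignment is forced.
Shift 6 can only be covered by Leclerc, so that assignment is forced.
One valid schedule: Shift 1→Gallo, Shift 2→Cho, Shift 3→Leclerc, Shift 4→Haddad, Shift 5→Cho+Haddad, Shift 6→Leclerc, Shift 7→Chen, Shift 8→Gallo.
Loads: Cho 2/2, Leclerc 2/2, Haddad 2/2, Chen 1/2, Gallo 2/2 — all within limits.

Yes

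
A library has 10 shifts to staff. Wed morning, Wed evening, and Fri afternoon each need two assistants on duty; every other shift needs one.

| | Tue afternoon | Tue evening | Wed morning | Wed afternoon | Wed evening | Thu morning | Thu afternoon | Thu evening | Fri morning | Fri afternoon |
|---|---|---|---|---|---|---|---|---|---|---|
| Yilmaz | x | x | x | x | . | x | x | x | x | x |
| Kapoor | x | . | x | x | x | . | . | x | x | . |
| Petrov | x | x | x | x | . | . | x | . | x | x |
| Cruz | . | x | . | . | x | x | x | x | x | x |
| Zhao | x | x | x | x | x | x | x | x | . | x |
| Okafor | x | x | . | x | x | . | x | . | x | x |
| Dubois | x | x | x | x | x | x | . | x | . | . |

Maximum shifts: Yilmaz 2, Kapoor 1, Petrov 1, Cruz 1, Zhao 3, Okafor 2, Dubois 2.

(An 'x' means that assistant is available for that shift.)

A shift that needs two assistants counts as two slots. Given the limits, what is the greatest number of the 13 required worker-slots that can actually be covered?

Total capacity across all assistants is 2+1+1+1+3+2+2 = 12, and 13 slots are needed, so at most 12 can be filled.
An assignment achieving 12: Tue afternoon→Dubois, Tue evening→Dubois, Wed morning→Yilmaz+Kapoor, Wed evening→Cruz+Zhao, Thu morning→Yilmaz, Thu afternoon→Petrov, Thu evening→Zhao, Fri morning→Okafor, Fri afternoon→Zhao+Okafor.
Loads: Yilmaz 2/2, Kapoor 1/1, Petrov 1/1, Cruz 1/1, Zhao 3/3, Okafor 2/2, Dubois 2/2.

12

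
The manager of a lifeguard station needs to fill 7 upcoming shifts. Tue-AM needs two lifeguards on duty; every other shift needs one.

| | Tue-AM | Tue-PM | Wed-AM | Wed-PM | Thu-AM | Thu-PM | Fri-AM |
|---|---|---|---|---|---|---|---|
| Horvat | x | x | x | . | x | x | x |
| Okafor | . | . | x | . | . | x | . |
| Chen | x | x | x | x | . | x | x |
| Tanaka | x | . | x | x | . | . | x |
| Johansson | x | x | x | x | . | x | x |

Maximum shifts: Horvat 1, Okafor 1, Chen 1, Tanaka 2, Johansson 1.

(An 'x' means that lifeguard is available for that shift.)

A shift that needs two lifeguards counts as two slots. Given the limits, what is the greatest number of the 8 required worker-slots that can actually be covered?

6

Total capacity across all lifeguards is 1+1+1+2+1 = 6, and 8 slots are needed, so at most 6 can be filled.
An assignment achieving 6: Tue-AM→Tanaka+Johansson, Tue-PM→Chen, Wed-PM→Tanaka, Thu-AM→Horvat, Thu-PM→Okafor.
Loads: Horvat 1/1, Okafor 1/1, Chen 1/1, Tanaka 2/2, Johansson 1/1.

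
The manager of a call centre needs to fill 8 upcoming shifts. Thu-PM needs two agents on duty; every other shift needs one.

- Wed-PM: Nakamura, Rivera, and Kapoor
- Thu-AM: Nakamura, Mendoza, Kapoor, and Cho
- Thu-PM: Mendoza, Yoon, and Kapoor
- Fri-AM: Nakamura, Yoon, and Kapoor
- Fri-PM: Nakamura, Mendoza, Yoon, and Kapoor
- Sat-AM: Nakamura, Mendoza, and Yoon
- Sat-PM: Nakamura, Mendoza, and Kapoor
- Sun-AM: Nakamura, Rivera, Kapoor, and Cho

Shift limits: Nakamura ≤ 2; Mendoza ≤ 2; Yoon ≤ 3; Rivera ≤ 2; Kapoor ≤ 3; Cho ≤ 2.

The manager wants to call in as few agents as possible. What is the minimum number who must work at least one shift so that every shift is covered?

4

9 slots to fill and no one can take more than 3, so at least ⌈9/3⌉ = 3 agents are needed.
Any 3 agents together have capacity at most 3+3+2 = 8 < 9 slots, so 3 can never suffice.
Nakamura, Mendoza, Yoon, and Rivera alone can cover everything: Wed-PM→Rivera, Thu-AM→Nakamura, Thu-PM→Mendoza+Yoon, Fri-AM→Nakamura, Fri-PM→Yoon, Sat-AM→Yoon, Sat-PM→Mendoza, Sun-AM→Rivera.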